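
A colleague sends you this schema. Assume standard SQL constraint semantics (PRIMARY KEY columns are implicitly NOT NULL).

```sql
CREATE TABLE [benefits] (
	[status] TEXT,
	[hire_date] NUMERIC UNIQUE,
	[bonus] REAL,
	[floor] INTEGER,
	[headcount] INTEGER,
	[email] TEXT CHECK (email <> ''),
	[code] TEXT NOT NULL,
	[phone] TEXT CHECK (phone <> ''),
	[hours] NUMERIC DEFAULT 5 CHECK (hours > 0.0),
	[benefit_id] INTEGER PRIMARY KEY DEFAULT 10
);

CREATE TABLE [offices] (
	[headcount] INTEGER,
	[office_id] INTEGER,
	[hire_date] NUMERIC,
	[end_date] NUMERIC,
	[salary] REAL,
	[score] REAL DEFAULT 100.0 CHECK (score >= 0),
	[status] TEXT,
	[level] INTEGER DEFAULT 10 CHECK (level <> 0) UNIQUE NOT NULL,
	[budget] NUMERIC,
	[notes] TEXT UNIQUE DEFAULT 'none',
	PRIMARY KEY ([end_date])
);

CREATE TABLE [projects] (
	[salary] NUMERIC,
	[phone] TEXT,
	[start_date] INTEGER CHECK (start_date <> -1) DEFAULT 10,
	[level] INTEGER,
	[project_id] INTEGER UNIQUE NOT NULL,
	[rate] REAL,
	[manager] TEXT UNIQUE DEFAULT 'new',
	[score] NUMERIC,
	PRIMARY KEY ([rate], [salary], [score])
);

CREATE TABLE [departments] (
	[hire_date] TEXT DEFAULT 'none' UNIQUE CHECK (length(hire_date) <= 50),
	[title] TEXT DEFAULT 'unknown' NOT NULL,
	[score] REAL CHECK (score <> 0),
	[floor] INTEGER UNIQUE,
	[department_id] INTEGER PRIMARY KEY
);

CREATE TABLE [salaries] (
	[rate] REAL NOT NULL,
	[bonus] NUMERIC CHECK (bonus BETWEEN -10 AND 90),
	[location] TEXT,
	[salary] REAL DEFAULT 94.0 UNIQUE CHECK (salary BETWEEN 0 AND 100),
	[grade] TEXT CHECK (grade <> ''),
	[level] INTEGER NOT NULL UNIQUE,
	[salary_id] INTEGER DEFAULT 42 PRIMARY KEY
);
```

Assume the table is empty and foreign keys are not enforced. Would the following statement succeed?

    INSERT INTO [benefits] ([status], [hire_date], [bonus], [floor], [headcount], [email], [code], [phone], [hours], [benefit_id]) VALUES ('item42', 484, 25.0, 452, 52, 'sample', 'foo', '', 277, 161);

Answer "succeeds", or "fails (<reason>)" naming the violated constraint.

fails (CHECK on phone)

The value '' for phone violates CHECK (phone <> '').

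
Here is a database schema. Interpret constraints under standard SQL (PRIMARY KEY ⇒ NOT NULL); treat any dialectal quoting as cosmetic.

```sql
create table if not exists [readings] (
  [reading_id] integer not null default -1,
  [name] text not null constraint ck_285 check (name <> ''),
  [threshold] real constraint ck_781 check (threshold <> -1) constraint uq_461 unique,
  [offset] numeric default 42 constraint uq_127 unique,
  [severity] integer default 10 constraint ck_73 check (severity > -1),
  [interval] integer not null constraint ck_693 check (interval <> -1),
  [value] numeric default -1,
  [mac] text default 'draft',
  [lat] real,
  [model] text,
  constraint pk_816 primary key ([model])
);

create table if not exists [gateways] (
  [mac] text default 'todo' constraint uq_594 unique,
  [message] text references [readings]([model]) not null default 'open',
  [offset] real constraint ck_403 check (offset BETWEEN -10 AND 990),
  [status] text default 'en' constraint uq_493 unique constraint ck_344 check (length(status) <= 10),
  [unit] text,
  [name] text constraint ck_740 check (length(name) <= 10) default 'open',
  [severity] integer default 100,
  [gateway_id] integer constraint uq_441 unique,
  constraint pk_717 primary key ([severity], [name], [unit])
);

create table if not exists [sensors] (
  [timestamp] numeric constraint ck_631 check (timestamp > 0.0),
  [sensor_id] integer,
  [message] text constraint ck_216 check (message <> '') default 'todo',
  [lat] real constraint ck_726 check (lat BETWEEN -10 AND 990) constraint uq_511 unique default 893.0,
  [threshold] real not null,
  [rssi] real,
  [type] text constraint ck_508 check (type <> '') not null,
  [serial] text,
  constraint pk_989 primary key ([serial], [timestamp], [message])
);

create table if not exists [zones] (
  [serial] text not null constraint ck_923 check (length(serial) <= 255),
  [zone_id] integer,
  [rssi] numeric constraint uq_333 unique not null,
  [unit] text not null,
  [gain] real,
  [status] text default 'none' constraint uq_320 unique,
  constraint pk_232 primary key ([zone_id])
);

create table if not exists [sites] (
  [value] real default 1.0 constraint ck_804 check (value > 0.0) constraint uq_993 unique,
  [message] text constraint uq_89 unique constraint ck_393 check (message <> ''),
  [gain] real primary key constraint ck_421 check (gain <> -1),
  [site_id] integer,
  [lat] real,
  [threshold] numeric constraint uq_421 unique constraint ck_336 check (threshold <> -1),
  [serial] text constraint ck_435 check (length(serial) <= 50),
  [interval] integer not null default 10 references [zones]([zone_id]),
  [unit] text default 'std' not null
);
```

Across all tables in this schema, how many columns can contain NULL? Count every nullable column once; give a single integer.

21

readings: 6 nullable (threshold, offset, severity, value, mac, lat — PK (model) and explicit NOT NULL columns excluded).
gateways: 4 nullable (mac, offset, status, gateway_id — PK (severity, name, unit) and explicit NOT NULL columns excluded).
sensors: 3 nullable (sensor_id, lat, rssi — PK (serial, timestamp, message) and explicit NOT NULL columns excluded).
zones: 2 nullable (gain, status — PK (zone_id) and explicit NOT NULL columns excluded).
sites: 6 nullable (value, message, site_id, lat, threshold, serial — PK (gain) and explicit NOT NULL columns excluded).
Total: 6 + 4 + 3 + 2 + 6 = 21.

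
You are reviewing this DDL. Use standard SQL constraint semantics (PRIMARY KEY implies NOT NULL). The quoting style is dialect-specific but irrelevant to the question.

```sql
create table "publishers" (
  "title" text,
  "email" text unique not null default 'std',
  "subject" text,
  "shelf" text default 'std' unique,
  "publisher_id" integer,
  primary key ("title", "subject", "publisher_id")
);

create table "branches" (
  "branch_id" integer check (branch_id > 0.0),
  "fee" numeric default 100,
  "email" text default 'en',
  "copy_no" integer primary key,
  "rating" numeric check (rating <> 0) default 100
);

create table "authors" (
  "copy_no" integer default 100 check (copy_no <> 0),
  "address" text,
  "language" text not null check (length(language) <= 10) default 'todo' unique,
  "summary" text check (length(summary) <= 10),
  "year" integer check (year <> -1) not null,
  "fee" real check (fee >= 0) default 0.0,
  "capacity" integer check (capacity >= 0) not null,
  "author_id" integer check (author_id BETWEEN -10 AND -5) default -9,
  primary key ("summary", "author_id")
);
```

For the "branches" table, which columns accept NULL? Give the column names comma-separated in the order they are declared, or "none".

- branch_id: CHECK does not forbid NULL (a CHECK constraint passes when its expression is NULL) → nullable.
- fee: DEFAULT only fills an omitted column; an explicit NULL is still allowed → nullable.
- email: DEFAULT only fills an omitted column; an explicit NULL is still allowed → nullable.
- copy_no: part of the PRIMARY KEY, which implies NOT NULL → not nullable.
- rating: CHECK does not forbid NULL (a CHECK constraint passes when its expression is NULL) → nullable.

branch_id, fee, email, rating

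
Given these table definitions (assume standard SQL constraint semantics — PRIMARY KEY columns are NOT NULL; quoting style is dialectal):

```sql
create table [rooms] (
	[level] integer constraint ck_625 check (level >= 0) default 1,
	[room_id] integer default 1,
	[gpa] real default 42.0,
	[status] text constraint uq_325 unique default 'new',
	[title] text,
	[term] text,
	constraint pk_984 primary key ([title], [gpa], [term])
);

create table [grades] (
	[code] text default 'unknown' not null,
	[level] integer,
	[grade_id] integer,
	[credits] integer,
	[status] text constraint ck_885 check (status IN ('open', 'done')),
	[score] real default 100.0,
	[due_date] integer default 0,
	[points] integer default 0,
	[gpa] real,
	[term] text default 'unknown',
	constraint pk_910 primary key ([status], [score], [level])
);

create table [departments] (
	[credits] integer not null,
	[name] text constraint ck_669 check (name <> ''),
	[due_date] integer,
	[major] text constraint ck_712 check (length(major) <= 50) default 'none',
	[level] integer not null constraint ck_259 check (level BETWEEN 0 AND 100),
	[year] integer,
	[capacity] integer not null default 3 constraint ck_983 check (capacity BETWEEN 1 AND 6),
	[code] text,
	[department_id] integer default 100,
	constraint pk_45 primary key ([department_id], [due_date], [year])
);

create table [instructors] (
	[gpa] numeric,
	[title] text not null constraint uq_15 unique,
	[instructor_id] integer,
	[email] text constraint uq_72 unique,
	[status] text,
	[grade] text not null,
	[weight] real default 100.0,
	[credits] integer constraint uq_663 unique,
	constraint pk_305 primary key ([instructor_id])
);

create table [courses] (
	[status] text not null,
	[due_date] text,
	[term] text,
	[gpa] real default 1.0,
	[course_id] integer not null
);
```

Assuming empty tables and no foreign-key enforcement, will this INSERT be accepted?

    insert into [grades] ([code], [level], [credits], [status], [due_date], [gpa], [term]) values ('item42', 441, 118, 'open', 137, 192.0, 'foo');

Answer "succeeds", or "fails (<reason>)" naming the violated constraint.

NOT NULL columns: code is supplied; level is supplied; score defaults to 100.0; status is supplied.
CHECK constraints: 'open' satisfies (status IN ('open', 'done')).
No constraint is violated.

succeeds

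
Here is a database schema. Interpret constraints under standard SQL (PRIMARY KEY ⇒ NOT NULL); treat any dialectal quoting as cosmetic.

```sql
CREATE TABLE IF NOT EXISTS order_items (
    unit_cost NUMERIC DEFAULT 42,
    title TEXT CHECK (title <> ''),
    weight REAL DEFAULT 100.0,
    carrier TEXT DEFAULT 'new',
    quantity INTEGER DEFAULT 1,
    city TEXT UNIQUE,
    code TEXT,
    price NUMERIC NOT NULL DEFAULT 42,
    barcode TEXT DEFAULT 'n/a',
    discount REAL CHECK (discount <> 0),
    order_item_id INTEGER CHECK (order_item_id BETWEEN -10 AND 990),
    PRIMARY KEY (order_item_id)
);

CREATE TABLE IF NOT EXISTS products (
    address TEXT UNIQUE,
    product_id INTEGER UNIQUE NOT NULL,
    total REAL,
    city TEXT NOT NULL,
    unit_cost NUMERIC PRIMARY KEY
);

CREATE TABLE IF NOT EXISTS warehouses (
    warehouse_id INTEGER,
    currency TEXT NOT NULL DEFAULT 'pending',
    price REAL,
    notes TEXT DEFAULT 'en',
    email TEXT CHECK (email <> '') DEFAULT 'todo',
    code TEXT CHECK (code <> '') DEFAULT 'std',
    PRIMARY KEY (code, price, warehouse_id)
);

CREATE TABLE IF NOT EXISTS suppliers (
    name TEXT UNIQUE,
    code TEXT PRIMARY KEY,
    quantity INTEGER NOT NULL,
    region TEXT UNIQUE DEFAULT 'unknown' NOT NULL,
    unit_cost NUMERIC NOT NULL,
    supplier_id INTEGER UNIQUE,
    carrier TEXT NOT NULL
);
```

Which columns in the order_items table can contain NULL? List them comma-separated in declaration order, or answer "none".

- unit_cost: DEFAULT only fills an omitted column; an explicit NULL is still allowed → nullable.
- title: CHECK does not forbid NULL (a CHECK constraint passes when its expression is NULL) → nullable.
- weight: DEFAULT only fills an omitted column; an explicit NULL is still allowed → nullable.
- carrier: DEFAULT only fills an omitted column; an explicit NULL is still allowed → nullable.
- quantity: DEFAULT only fills an omitted column; an explicit NULL is still allowed → nullable.
- city: UNIQUE does not imply NOT NULL → nullable.
- code: no NOT NULL constraint applies → nullable.
- price: declared NOT NULL → not nullable.
- barcode: DEFAULT only fills an omitted column; an explicit NULL is still allowed → nullable.
- discount: CHECK does not forbid NULL (a CHECK constraint passes when its expression is NULL) → nullable.
- order_item_id: part of the PRIMARY KEY, which implies NOT NULL → not nullable.

unit_cost, title, weight, carrier, quantity, city, code, barcode, discount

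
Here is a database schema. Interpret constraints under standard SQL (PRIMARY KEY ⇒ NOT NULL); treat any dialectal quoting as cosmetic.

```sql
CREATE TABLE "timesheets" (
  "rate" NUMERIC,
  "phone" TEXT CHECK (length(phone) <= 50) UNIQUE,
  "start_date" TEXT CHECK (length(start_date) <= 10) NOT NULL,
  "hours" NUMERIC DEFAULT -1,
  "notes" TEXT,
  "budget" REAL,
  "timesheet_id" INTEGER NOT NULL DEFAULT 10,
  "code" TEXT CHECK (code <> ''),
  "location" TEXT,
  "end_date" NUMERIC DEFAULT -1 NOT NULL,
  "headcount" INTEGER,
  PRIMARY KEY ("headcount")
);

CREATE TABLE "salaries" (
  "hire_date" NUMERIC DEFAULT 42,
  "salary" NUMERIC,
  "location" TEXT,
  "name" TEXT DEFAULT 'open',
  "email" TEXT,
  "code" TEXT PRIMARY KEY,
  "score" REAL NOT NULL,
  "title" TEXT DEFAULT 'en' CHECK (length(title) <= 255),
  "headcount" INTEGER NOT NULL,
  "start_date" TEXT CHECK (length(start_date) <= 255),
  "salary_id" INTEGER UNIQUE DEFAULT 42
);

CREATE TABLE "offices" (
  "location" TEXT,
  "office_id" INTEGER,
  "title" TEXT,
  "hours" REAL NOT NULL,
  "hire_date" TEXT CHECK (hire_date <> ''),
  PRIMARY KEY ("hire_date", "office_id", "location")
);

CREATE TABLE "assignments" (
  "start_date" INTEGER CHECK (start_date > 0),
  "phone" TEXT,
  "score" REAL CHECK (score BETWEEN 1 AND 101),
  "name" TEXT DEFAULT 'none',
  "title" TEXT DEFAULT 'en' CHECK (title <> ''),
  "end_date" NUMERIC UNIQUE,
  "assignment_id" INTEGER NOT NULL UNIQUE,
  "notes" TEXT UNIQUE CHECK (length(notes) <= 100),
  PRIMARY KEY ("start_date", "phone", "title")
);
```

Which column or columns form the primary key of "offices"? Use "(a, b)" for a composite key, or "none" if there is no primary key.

(hire_date, office_id, location)

A table-level PRIMARY KEY clause names 3 columns: hire_date, office_id, location.
This is a composite key — the combination is unique, not each column individually.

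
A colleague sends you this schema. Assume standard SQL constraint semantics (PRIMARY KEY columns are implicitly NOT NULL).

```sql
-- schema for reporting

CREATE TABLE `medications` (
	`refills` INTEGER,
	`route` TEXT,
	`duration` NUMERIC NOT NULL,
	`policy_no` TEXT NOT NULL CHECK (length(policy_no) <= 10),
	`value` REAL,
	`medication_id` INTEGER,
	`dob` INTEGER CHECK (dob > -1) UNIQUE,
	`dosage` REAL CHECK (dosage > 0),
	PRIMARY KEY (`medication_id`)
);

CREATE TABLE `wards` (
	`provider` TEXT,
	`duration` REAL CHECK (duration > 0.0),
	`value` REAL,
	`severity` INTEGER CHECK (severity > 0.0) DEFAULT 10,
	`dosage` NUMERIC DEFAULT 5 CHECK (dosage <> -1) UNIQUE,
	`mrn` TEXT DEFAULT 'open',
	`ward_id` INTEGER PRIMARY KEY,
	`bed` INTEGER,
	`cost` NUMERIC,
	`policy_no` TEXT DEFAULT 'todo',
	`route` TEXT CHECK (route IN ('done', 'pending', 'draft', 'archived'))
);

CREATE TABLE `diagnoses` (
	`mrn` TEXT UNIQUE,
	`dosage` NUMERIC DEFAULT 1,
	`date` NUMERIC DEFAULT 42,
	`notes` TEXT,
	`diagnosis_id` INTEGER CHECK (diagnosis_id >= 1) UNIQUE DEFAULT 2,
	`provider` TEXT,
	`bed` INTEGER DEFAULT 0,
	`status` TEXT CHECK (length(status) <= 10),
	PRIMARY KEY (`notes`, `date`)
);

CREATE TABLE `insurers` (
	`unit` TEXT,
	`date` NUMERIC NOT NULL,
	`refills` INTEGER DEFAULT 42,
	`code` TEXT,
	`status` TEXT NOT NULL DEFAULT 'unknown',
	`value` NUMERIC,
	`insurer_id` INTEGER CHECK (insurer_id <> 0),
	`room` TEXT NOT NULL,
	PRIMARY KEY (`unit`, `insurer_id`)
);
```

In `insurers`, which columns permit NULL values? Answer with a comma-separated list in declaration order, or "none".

refills, code, value

- unit: part of the PRIMARY KEY, which implies NOT NULL → not nullable.
- date: declared NOT NULL → not nullable.
- refills: DEFAULT only fills an omitted column; an explicit NULL is still allowed → nullable.
- code: no NOT NULL constraint applies → nullable.
- status: declared NOT NULL → not nullable.
- value: no NOT NULL constraint applies → nullable.
- insurer_id: part of the PRIMARY KEY, which implies NOT NULL → not nullable.
- room: declared NOT NULL → not nullable.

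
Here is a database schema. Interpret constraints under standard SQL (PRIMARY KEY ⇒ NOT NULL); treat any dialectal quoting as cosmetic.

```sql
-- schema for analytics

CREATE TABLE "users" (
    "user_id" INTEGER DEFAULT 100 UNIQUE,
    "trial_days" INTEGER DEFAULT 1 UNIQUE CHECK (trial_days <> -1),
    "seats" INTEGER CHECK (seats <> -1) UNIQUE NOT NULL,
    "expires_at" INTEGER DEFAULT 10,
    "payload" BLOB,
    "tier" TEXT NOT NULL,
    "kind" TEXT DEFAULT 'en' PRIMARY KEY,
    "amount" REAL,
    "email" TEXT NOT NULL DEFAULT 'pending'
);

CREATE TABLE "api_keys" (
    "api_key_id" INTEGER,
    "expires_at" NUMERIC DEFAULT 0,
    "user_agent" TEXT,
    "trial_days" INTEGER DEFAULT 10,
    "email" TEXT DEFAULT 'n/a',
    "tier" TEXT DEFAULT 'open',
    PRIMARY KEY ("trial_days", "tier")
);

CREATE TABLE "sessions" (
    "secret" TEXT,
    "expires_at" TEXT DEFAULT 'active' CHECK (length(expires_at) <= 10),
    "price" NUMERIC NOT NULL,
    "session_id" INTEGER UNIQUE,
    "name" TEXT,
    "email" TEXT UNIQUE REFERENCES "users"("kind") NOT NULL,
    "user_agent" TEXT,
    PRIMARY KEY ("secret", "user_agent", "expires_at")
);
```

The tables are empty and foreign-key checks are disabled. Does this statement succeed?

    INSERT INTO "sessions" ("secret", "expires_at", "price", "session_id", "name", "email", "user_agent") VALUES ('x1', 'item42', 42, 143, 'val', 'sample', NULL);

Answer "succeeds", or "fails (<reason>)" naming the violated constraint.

fails (NOT NULL on user_agent)

user_agent is explicitly set to NULL, but user_agent is part of the PRIMARY KEY (implied NOT NULL).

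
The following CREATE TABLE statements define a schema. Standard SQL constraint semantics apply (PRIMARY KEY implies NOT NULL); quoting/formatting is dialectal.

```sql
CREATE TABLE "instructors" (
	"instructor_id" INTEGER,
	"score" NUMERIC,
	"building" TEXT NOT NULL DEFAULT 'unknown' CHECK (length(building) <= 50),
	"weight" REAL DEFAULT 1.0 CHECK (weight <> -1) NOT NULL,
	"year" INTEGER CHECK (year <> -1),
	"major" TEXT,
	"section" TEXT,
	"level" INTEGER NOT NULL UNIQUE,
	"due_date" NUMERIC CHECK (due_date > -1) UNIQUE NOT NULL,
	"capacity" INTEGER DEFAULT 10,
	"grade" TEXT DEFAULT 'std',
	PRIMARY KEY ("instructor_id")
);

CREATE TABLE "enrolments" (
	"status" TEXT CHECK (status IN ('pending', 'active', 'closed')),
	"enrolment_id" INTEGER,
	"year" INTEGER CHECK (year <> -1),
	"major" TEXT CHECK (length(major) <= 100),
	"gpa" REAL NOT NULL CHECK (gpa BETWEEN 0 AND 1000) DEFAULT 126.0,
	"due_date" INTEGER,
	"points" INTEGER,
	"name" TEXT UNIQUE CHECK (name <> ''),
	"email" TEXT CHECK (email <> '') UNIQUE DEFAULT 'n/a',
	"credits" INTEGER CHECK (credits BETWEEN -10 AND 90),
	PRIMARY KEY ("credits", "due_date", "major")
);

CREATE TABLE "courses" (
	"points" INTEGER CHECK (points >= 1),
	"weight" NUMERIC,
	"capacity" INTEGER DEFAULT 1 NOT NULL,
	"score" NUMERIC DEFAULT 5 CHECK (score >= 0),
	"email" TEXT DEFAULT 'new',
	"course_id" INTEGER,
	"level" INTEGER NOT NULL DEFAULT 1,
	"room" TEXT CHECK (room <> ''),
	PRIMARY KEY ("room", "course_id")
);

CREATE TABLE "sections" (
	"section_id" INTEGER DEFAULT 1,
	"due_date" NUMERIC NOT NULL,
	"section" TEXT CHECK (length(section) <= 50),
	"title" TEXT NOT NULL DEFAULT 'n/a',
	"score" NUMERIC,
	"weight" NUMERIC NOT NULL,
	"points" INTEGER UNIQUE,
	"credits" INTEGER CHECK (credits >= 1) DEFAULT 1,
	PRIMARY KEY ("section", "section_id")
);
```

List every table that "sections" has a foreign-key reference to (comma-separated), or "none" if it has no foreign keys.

No column in sections has a REFERENCES clause.

none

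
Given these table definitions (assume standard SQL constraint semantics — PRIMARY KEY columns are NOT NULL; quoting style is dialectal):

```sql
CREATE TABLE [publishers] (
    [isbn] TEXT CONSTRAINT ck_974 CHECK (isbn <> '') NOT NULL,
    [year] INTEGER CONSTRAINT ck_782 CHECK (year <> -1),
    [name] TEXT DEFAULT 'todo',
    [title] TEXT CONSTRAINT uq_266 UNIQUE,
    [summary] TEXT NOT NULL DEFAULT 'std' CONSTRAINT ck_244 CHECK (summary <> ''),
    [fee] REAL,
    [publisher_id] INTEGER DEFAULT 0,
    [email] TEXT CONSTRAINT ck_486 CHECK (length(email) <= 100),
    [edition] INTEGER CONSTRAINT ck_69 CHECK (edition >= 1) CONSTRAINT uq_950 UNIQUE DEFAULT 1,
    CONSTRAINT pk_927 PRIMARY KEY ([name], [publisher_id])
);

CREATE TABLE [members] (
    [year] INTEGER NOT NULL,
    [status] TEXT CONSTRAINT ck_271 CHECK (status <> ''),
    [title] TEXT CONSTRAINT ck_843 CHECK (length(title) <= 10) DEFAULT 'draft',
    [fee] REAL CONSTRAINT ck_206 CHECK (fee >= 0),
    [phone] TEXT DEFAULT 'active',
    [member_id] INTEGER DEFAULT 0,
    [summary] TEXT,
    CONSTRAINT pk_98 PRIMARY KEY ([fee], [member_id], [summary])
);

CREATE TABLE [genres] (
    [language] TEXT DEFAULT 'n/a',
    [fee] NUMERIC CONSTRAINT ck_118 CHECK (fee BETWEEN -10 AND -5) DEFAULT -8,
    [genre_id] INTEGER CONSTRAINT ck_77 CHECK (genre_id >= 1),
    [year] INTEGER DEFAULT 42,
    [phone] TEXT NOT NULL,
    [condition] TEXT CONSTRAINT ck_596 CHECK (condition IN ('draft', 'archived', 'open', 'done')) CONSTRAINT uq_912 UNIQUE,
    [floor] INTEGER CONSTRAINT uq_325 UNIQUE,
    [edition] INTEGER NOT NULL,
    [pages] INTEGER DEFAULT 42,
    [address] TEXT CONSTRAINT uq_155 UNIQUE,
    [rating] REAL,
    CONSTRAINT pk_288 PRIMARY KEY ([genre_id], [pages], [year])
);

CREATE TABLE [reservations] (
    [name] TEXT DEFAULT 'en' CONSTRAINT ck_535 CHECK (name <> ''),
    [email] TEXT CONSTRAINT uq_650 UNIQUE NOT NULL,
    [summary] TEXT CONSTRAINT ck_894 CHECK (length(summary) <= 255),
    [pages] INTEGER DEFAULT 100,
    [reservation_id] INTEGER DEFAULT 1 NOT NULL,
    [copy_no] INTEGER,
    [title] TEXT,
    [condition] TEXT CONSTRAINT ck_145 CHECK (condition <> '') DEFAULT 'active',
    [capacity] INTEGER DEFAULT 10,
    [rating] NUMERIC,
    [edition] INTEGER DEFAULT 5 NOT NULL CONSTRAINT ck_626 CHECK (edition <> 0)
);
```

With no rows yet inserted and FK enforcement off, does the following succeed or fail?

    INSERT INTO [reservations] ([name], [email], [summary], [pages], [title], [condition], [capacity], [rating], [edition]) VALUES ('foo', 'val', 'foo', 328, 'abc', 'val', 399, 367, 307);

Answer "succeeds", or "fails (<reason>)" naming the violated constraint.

succeeds

NOT NULL columns: edition is supplied; email is supplied; reservation_id defaults to 1.
CHECK constraints: 'foo' satisfies (name <> ''); 'foo' satisfies (length(summary) <= 255); 'val' satisfies (condition <> ''); 307 satisfies (edition <> 0).
No constraint is violated.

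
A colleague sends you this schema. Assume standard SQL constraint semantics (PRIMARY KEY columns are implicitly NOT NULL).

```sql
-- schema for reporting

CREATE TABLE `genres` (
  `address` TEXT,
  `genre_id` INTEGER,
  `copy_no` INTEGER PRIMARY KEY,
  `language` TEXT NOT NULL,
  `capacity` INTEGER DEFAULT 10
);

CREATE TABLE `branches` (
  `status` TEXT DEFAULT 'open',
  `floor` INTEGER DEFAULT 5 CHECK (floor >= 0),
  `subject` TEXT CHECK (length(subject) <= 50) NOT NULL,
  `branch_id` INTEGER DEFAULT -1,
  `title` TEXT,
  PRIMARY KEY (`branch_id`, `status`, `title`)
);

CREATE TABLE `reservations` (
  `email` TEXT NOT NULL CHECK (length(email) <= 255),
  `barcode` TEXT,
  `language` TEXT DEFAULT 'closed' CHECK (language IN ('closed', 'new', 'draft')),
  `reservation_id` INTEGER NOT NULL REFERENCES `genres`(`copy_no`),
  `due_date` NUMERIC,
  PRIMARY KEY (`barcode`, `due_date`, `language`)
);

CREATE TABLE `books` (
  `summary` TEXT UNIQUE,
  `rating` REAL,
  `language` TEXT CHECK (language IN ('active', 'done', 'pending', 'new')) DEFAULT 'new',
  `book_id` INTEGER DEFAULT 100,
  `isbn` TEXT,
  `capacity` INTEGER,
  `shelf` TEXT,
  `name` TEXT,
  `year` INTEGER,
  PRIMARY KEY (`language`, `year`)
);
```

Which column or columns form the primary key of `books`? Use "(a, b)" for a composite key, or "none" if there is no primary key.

A table-level PRIMARY KEY clause names 2 columns: language, year.
This is a composite key — the combination is unique, not each column individually.

(language, year)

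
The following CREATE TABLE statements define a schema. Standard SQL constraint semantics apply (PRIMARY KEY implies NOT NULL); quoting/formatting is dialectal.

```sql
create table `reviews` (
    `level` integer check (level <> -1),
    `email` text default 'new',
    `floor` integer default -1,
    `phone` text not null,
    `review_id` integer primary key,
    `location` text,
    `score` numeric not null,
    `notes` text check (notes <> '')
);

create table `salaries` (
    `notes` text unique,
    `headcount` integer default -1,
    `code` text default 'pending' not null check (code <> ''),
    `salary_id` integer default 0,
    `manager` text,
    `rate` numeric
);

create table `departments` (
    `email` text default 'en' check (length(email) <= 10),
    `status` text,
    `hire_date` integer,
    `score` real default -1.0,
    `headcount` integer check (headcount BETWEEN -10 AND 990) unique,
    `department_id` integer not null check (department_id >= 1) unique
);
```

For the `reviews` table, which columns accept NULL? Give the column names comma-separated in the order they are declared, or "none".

level, email, floor, location, notes

- level: CHECK does not forbid NULL (a CHECK constraint passes when its expression is NULL) → nullable.
- email: DEFAULT only fills an omitted column; an explicit NULL is still allowed → nullable.
- floor: DEFAULT only fills an omitted column; an explicit NULL is still allowed → nullable.
- phone: declared NOT NULL → not nullable.
- review_id: part of the PRIMARY KEY, which implies NOT NULL → not nullable.
- location: no NOT NULL constraint applies → nullable.
- score: declared NOT NULL → not nullable.
- notes: CHECK does not forbid NULL (a CHECK constraint passes when its expression is NULL) → nullable.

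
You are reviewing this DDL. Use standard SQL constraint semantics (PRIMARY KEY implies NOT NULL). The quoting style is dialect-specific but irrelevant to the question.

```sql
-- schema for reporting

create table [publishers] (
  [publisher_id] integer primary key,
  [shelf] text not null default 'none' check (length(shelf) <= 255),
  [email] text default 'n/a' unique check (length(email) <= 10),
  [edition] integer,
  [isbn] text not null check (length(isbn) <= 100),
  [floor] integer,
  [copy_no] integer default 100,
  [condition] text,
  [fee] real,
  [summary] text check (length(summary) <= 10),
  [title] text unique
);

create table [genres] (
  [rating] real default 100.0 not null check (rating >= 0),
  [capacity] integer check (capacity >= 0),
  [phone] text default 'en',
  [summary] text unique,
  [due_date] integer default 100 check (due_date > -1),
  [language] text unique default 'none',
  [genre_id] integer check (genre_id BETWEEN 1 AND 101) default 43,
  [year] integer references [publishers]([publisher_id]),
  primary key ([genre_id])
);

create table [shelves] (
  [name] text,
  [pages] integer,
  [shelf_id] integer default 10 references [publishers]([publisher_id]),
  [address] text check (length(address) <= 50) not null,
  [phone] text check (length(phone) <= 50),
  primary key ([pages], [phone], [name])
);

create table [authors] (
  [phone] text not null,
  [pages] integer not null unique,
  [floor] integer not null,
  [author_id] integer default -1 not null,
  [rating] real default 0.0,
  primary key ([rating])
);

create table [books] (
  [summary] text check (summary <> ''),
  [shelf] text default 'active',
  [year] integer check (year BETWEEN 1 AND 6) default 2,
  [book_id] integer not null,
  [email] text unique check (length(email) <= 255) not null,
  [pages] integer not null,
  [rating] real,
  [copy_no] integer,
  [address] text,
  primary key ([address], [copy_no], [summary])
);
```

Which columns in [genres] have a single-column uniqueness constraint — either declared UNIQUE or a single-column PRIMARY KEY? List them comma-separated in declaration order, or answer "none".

summary, language, genre_id

- rating: no UNIQUE or single-column PK constraint.
- capacity: no UNIQUE or single-column PK constraint.
- phone: no UNIQUE or single-column PK constraint.
- summary: declared UNIQUE → unique.
- due_date: no UNIQUE or single-column PK constraint.
- language: declared UNIQUE → unique.
- genre_id: single-column PRIMARY KEY → unique.
- year: no UNIQUE or single-column PK constraint.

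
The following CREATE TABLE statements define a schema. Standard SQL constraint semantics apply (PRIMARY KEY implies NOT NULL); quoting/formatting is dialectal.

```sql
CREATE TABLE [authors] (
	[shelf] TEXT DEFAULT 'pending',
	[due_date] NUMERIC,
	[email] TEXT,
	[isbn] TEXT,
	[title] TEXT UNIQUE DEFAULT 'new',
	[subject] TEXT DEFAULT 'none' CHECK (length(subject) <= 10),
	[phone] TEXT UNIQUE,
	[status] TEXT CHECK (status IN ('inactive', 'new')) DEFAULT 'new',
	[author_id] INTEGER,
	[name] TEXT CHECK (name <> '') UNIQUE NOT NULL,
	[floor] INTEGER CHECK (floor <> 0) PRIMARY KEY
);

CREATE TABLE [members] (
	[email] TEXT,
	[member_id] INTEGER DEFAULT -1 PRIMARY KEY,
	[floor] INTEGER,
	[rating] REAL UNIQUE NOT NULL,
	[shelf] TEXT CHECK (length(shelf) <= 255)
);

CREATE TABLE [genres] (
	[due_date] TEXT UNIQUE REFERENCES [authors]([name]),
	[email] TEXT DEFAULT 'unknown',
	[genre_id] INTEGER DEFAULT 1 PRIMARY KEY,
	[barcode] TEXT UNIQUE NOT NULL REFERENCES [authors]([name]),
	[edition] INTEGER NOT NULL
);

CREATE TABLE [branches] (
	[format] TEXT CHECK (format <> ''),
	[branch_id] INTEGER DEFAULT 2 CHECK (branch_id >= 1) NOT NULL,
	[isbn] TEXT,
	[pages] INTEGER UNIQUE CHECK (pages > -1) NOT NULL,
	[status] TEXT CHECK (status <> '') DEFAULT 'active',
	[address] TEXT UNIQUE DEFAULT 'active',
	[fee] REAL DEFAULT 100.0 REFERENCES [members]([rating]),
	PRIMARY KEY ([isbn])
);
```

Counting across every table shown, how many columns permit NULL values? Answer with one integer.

authors: 9 nullable (shelf, due_date, email, isbn, title, subject, phone, status, author_id — PK (floor) and explicit NOT NULL columns excluded).
members: 3 nullable (email, floor, shelf — PK (member_id) and explicit NOT NULL columns excluded).
genres: 2 nullable (due_date, email — PK (genre_id) and explicit NOT NULL columns excluded).
branches: 4 nullable (format, status, address, fee — PK (isbn) and explicit NOT NULL columns excluded).
Total: 9 + 3 + 2 + 4 = 18.

18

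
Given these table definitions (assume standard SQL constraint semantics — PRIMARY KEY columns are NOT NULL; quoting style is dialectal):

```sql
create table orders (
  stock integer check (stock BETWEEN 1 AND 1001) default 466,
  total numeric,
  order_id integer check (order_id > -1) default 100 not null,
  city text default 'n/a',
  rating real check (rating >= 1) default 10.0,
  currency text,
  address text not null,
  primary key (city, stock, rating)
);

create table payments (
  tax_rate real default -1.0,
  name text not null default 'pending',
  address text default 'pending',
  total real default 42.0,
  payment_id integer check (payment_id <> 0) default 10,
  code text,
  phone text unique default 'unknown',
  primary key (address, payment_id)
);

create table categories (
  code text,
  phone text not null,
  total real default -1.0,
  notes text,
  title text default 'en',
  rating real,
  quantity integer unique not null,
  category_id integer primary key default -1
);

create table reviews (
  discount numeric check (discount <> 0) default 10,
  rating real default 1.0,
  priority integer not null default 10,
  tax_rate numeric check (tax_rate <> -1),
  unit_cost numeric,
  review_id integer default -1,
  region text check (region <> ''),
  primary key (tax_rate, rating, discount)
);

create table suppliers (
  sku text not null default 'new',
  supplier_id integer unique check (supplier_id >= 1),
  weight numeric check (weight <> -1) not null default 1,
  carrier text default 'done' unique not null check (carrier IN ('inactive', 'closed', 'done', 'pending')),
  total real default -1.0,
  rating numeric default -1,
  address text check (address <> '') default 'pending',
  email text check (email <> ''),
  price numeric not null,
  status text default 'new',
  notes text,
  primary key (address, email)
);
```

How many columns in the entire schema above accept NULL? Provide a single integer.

19

orders: 2 nullable (total, currency — PK (city, stock, rating) and explicit NOT NULL columns excluded).
payments: 4 nullable (tax_rate, total, code, phone — PK (address, payment_id) and explicit NOT NULL columns excluded).
categories: 5 nullable (code, total, notes, title, rating — PK (category_id) and explicit NOT NULL columns excluded).
reviews: 3 nullable (unit_cost, review_id, region — PK (tax_rate, rating, discount) and explicit NOT NULL columns excluded).
suppliers: 5 nullable (supplier_id, total, rating, status, notes — PK (address, email) and explicit NOT NULL columns excluded).
Total: 2 + 4 + 5 + 3 + 5 = 19.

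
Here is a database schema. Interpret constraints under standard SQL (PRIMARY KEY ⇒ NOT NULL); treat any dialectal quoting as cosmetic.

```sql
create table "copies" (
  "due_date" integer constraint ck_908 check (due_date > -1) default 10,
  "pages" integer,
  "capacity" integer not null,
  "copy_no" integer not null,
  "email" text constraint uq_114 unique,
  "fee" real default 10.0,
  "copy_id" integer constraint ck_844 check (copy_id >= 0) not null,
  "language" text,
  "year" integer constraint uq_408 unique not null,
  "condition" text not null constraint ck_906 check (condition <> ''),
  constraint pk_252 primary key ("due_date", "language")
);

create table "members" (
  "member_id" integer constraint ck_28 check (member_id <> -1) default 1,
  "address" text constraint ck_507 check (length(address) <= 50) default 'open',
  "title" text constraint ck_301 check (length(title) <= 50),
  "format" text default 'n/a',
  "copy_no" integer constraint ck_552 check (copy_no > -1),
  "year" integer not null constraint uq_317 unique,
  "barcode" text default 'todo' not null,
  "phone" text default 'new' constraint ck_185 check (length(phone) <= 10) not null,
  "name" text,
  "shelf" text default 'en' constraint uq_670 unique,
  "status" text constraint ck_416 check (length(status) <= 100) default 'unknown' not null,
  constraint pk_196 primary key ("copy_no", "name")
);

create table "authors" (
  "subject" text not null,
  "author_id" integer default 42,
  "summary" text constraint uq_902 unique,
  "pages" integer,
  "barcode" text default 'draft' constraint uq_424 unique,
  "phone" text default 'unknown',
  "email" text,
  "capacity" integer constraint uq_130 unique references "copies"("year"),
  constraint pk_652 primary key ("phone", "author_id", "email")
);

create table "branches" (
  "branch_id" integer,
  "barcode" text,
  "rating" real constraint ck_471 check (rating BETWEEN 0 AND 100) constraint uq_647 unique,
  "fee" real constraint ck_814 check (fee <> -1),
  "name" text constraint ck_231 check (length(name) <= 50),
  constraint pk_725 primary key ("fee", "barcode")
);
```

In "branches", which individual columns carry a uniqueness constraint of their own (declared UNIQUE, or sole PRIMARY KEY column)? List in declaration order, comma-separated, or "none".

- branch_id: no UNIQUE or single-column PK constraint.
- barcode: part of a composite PRIMARY KEY — only the tuple is unique, not this column on its own.
- rating: declared UNIQUE → unique.
- fee: part of a composite PRIMARY KEY — only the tuple is unique, not this column on its own.
- name: no UNIQUE or single-column PK constraint.

rating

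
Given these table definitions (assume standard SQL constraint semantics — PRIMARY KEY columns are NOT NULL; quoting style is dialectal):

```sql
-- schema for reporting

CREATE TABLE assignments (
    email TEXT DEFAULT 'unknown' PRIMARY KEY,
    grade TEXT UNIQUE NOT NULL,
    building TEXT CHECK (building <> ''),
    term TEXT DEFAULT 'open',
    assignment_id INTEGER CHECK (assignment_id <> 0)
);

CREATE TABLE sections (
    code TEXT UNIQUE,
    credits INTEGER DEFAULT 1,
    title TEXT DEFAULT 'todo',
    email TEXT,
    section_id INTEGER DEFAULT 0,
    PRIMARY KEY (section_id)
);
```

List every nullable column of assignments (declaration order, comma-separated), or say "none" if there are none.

building, term, assignment_id

- email: part of the PRIMARY KEY, which implies NOT NULL → not nullable.
- grade: declared NOT NULL → not nullable.
- building: CHECK does not forbid NULL (a CHECK constraint passes when its expression is NULL) → nullable.
- term: DEFAULT only fills an omitted column; an explicit NULL is still allowed → nullable.
- assignment_id: CHECK does not forbid NULL (a CHECK constraint passes when its expression is NULL) → nullable.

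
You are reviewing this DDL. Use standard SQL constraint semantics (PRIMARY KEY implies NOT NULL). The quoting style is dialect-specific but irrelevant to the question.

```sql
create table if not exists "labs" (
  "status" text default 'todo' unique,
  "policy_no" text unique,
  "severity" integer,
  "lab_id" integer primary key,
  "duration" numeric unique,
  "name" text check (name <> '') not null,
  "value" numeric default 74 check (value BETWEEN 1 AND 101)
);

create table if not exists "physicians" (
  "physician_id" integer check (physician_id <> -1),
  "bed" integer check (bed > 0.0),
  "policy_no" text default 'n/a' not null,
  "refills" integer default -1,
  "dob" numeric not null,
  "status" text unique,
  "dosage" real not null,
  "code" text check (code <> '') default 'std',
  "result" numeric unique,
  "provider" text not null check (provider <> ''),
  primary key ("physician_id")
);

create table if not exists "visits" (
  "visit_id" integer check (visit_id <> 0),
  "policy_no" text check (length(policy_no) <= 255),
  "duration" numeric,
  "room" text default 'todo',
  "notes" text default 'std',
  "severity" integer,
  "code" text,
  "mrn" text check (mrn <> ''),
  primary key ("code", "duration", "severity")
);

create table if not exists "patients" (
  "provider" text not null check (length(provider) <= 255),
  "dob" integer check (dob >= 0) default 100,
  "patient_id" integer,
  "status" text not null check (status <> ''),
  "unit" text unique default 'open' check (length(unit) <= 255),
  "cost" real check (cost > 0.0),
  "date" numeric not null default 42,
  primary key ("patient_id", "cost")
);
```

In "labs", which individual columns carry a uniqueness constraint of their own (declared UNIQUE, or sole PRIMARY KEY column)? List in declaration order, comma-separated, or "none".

status, policy_no, lab_id, duration

- status: declared UNIQUE → unique.
- policy_no: declared UNIQUE → unique.
- severity: no UNIQUE or single-column PK constraint.
- lab_id: single-column PRIMARY KEY → unique.
- duration: declared UNIQUE → unique.
- name: no UNIQUE or single-column PK constraint.
- value: no UNIQUE or single-column PK constraint.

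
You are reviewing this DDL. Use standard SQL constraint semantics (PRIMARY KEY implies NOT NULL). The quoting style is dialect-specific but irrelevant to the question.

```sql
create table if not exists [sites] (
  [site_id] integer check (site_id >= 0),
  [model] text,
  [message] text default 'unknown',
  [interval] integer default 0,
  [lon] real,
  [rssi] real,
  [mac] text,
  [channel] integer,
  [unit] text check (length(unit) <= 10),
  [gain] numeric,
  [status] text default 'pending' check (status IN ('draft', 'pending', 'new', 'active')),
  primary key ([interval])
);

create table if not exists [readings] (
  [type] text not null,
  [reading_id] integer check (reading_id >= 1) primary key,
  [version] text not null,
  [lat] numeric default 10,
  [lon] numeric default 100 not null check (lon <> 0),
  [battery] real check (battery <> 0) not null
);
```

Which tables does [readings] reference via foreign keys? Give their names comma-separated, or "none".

No column in readings has a REFERENCES clause.

none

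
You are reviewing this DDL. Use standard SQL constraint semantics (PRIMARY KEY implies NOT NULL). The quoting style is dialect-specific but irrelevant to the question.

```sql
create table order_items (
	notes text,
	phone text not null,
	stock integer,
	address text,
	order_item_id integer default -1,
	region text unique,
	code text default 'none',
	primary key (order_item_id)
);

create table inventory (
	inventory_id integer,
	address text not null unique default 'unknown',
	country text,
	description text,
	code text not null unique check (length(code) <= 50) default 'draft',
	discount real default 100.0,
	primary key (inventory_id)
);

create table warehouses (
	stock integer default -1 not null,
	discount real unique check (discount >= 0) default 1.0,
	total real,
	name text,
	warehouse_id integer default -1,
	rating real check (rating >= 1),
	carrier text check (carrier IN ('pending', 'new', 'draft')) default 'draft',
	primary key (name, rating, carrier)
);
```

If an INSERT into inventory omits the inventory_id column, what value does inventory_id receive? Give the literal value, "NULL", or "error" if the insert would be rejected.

error

inventory_id has no DEFAULT clause.
Omitting it would insert NULL, but it is part of the PRIMARY KEY, so the INSERT fails.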